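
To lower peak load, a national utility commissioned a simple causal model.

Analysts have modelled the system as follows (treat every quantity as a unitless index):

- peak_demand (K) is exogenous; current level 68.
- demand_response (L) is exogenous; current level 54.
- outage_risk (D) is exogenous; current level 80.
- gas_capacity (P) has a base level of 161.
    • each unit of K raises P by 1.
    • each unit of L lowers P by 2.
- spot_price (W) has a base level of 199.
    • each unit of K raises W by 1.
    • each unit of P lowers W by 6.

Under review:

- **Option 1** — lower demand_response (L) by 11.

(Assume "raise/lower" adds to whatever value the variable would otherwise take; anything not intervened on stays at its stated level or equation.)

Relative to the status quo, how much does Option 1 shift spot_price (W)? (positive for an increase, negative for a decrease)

Baseline:
  K = 68
  L = 54
  P = 161 + 68 − 2·54 = 121
  W = 199 + 68 − 6·121 = -459
Option 1 (L − 11):
  K = 68
  L = 54 − 11 = 43
  P = 161 + 68 − 2·43 = 143
  W = 199 + 68 − 6·143 = -591
Change in W: -591 − (-459) = -132

-132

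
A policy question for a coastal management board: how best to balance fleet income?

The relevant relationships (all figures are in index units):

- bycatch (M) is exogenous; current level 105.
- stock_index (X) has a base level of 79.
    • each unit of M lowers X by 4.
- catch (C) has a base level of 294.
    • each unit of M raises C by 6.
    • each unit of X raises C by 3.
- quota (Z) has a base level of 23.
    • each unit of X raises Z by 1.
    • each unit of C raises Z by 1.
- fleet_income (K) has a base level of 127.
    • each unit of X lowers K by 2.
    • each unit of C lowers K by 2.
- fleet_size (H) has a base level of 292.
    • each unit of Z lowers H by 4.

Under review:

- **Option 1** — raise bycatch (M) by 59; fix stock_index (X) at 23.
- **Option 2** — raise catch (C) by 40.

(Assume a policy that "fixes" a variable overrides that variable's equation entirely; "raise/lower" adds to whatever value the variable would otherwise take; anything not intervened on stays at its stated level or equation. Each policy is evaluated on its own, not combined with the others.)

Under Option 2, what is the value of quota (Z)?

-377

Option 2 (C + 40):
  M = 105
  X = 79 − 4·105 = -341
  C = 294 + 6·105 + 3·(-341) (+40 from intervention) = -59
  Z = 23 + (-341) + (-59) = -377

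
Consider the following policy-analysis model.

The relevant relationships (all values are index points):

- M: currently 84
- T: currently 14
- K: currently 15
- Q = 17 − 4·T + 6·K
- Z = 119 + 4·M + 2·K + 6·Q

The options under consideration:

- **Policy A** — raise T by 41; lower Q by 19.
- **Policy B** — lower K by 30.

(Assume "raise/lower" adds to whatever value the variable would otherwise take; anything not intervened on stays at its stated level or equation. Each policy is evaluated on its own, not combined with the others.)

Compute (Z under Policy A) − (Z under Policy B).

42

Policy A (T + 41, Q − 19):
  M = 84
  T = 14 + 41 = 55
  K = 15
  Q = 17 − 4·55 + 6·15 (−19 from intervention) = -132
  Z = 119 + 4·84 + 2·15 + 6·(-132) = -307
Policy B (K − 30):
  M = 84
  T = 14
  K = 15 − 30 = -15
  Q = 17 − 4·14 + 6·(-15) = -129
  Z = 119 + 4·84 + 2·(-15) + 6·(-129) = -349
Z: -307 − (-349) = 42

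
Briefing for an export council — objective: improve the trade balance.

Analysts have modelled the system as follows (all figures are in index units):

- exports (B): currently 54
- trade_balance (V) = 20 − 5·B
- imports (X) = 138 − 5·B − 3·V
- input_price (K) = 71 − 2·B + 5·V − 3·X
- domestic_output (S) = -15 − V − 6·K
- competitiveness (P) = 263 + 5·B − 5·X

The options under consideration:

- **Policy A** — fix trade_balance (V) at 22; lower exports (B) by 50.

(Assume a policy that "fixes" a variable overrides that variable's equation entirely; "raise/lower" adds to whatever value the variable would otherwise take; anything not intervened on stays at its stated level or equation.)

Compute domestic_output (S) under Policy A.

Policy A (V := 22, B − 50):
  B = 54 − 50 = 4
  V = 22
  X = 138 − 5·4 − 3·22 = 52
  K = 71 − 2·4 + 5·22 − 3·52 = 17
  S = -15 − 22 − 6·17 = -139

-139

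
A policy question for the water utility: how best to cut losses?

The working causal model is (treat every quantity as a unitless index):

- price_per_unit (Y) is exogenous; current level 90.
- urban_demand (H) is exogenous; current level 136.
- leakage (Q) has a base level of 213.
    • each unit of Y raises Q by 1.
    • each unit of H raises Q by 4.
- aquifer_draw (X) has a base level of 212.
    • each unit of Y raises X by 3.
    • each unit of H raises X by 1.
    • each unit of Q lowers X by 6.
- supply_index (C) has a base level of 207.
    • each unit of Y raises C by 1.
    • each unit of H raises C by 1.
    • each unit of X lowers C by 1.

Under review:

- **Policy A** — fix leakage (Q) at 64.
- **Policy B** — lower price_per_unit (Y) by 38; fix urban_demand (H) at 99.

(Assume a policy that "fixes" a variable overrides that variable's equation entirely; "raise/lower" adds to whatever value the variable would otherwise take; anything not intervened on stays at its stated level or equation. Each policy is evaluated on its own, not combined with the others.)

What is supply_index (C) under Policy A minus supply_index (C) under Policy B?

-3658

Policy A (Q := 64):
  Y = 90
  H = 136
  Q = 64
  X = 212 + 3·90 + 136 − 6·64 = 234
  C = 207 + 90 + 136 − 234 = 199
Policy B (Y − 38, H := 99):
  Y = 90 − 38 = 52
  H = 99
  Q = 213 + 52 + 4·99 = 661
  X = 212 + 3·52 + 99 − 6·661 = -3499
  C = 207 + 52 + 99 − (-3499) = 3857
C: 199 − 3857 = -3658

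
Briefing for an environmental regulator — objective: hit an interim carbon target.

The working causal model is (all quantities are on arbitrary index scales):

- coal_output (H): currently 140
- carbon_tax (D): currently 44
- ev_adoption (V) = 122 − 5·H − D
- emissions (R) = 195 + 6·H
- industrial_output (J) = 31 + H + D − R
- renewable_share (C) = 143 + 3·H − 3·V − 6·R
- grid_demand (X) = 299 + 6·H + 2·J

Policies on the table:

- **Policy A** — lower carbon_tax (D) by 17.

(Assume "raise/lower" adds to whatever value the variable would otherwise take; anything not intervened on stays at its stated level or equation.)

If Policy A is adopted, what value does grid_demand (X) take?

Policy A (D − 17):
  H = 140
  D = 44 − 17 = 27
  R = 195 + 6·140 = 1035
  J = 31 + 140 + 27 − 1035 = -837
  X = 299 + 6·140 + 2·(-837) = -535

-535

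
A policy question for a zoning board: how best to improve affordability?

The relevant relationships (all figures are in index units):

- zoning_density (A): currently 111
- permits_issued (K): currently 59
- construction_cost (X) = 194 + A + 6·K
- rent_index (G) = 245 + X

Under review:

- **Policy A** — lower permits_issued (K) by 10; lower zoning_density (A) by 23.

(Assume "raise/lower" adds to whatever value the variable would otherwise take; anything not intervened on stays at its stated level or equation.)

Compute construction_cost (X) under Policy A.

Policy A (K − 10, A − 23):
  A = 111 − 23 = 88
  K = 59 − 10 = 49
  X = 194 + 88 + 6·49 = 576

576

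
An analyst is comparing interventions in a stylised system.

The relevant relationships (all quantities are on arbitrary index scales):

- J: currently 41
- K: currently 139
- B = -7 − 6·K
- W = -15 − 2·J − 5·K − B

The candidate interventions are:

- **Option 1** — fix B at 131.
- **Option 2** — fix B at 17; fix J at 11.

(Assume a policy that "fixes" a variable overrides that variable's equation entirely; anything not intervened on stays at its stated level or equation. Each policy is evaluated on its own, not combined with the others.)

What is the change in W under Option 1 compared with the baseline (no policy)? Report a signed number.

-972

Baseline:
  J = 41
  K = 139
  B = -7 − 6·139 = -841
  W = -15 − 2·41 − 5·139 − (-841) = 49
Option 1 (B := 131):
  J = 41
  K = 139
  B = 131
  W = -15 − 2·41 − 5·139 − 131 = -923
Change in W: -923 − 49 = -972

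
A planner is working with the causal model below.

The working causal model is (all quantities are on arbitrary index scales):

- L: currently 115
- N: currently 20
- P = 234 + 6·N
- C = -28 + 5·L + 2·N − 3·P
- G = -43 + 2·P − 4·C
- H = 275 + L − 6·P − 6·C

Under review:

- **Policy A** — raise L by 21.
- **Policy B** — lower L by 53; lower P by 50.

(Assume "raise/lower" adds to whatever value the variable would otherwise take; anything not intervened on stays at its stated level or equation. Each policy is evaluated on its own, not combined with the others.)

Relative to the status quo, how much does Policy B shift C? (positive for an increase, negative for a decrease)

-115

Baseline:
  L = 115
  N = 20
  P = 234 + 6·20 = 354
  C = -28 + 5·115 + 2·20 − 3·354 = -475
Policy B (L − 53, P − 50):
  L = 115 − 53 = 62
  N = 20
  P = 234 + 6·20 (−50 from intervention) = 304
  C = -28 + 5·62 + 2·20 − 3·304 = -590
Change in C: -590 − (-475) = -115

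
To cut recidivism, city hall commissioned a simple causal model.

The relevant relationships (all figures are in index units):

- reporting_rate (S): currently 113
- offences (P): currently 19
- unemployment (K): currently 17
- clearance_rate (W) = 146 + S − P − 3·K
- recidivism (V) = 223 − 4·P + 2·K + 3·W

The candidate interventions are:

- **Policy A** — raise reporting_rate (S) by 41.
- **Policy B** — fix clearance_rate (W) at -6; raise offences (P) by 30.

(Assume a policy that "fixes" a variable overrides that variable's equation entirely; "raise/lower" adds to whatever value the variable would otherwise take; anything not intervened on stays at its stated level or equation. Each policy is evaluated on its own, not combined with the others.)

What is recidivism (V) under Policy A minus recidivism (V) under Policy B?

828

Policy A (S + 41):
  S = 113 + 41 = 154
  P = 19
  K = 17
  W = 146 + 154 − 19 − 3·17 = 230
  V = 223 − 4·19 + 2·17 + 3·230 = 871
Policy B (W := -6, P + 30):
  S = 113
  P = 19 + 30 = 49
  K = 17
  W = -6
  V = 223 − 4·49 + 2·17 + 3·(-6) = 43
V: 871 − 43 = 828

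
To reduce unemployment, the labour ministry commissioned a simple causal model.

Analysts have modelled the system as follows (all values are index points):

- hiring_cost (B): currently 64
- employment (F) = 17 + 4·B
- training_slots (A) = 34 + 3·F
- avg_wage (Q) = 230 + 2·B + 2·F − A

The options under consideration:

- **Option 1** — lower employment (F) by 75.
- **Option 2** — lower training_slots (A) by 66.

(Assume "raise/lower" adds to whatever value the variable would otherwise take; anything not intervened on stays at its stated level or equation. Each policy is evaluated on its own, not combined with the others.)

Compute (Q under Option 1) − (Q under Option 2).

9

Option 1 (F − 75):
  B = 64
  F = 17 + 4·64 (−75 from intervention) = 198
  A = 34 + 3·198 = 628
  Q = 230 + 2·64 + 2·198 − 628 = 126
Option 2 (A − 66):
  B = 64
  F = 17 + 4·64 = 273
  A = 34 + 3·273 (−66 from intervention) = 787
  Q = 230 + 2·64 + 2·273 − 787 = 117
Q: 126 − 117 = 9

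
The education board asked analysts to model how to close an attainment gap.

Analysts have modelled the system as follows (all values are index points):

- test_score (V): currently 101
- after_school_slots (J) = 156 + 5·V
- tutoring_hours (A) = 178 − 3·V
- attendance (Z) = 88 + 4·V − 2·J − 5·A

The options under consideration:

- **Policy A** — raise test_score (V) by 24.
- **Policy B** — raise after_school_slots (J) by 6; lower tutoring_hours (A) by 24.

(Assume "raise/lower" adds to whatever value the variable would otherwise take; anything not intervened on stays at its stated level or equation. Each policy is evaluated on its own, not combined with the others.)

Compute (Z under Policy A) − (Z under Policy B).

108

Policy A (V + 24):
  V = 101 + 24 = 125
  J = 156 + 5·125 = 781
  A = 178 − 3·125 = -197
  Z = 88 + 4·125 − 2·781 − 5·(-197) = 11
Policy B (J + 6, A − 24):
  V = 101
  J = 156 + 5·101 (+6 from intervention) = 667
  A = 178 − 3·101 (−24 from intervention) = -149
  Z = 88 + 4·101 − 2·667 − 5·(-149) = -97
Z: 11 − (-97) = 108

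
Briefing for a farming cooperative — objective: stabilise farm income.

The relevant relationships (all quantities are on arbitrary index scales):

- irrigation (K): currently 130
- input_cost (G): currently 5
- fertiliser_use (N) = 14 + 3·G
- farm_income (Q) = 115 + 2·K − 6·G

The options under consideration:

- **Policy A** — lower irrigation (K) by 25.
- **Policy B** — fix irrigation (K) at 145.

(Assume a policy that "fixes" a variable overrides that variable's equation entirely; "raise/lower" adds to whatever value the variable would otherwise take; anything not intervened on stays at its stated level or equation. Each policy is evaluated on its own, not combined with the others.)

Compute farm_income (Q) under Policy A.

295

Policy A (K − 25):
  K = 130 − 25 = 105
  G = 5
  Q = 115 + 2·105 − 6·5 = 295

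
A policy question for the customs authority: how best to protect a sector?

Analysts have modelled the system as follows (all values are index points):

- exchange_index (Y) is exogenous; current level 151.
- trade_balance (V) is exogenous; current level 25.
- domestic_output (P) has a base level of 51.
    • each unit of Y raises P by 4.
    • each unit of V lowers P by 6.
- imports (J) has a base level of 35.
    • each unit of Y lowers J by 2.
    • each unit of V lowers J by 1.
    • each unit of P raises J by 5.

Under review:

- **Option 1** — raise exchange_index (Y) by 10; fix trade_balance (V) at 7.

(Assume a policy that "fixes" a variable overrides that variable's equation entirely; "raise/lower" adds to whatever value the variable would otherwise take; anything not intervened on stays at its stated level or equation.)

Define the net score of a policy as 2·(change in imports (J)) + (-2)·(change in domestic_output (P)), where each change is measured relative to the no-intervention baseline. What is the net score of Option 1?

1180

Baseline:
  Y = 151
  V = 25
  P = 51 + 4·151 − 6·25 = 505
  J = 35 − 2·151 − 25 + 5·505 = 2233
Option 1 (Y + 10, V := 7):
  Y = 151 + 10 = 161
  V = 7
  P = 51 + 4·161 − 6·7 = 653
  J = 35 − 2·161 − 7 + 5·653 = 2971
ΔJ = 2971 − 2233 = 738; ΔP = 653 − 505 = 148
Score = 2·738 + (-2)·148 = 1180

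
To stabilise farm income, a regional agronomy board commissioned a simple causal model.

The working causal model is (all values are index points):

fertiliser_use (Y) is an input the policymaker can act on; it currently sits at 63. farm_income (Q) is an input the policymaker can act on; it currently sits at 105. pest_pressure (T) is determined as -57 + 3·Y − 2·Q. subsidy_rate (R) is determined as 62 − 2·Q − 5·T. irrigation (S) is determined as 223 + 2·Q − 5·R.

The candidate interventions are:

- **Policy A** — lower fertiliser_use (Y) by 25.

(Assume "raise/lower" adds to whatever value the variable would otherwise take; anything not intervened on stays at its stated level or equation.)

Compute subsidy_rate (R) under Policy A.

617

Policy A (Y − 25):
  Y = 63 − 25 = 38
  Q = 105
  T = -57 + 3·38 − 2·105 = -153
  R = 62 − 2·105 − 5·(-153) = 617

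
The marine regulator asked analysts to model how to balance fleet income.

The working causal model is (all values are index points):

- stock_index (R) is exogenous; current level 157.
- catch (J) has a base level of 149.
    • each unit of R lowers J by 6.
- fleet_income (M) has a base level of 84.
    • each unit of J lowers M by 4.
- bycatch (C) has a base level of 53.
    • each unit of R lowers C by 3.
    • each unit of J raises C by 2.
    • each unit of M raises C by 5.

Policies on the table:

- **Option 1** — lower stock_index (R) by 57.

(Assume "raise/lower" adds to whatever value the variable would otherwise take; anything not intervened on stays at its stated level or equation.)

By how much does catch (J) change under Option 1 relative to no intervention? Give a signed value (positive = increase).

342

Baseline:
  R = 157
  J = 149 − 6·157 = -793
Option 1 (R − 57):
  R = 157 − 57 = 100
  J = 149 − 6·100 = -451
Change in J: -451 − (-793) = 342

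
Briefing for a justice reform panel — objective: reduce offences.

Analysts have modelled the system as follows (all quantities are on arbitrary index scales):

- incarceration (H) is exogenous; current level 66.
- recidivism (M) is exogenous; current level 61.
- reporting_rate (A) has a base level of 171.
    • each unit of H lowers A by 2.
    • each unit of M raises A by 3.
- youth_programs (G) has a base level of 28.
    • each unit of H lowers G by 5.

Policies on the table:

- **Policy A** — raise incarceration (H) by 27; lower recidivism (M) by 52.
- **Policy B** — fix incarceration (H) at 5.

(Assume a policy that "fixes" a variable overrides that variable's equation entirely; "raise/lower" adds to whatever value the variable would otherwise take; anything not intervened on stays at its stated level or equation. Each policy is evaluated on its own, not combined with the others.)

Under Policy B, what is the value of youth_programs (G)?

3

Policy B (H := 5):
  H = 5
  G = 28 − 5·5 = 3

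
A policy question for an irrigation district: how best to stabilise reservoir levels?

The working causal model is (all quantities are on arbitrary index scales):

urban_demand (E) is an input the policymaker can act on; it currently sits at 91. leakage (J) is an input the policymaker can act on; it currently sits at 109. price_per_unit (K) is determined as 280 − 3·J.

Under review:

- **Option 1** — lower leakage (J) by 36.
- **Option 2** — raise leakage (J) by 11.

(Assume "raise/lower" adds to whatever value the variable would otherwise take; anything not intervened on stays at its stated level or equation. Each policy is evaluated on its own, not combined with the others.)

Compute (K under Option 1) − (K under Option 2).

141

Option 1 (J − 36):
  J = 109 − 36 = 73
  K = 280 − 3·73 = 61
Option 2 (J + 11):
  J = 109 + 11 = 120
  K = 280 − 3·120 = -80
K: 61 − (-80) = 141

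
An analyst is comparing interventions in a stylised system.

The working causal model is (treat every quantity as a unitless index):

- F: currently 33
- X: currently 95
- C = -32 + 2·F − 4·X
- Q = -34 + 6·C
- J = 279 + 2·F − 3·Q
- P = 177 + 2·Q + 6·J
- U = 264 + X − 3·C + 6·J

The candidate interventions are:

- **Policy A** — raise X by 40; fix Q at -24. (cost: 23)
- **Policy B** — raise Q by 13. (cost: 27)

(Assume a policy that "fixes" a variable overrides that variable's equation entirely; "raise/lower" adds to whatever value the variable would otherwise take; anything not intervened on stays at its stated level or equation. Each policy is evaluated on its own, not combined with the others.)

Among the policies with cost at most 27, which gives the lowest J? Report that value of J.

417

Policy A (X + 40, Q := -24):
  F = 33
  X = 95 + 40 = 135
  C = -32 + 2·33 − 4·135 = -506
  Q = -24
  J = 279 + 2·33 − 3·(-24) = 417
Policy B (Q + 13):
  F = 33
  X = 95
  C = -32 + 2·33 − 4·95 = -346
  Q = -34 + 6·(-346) (+13 from intervention) = -2097
  J = 279 + 2·33 − 3·(-2097) = 6636
Comparing — Policy A: J=417, Policy B: J=6636. Lowest is 417 (Policy A).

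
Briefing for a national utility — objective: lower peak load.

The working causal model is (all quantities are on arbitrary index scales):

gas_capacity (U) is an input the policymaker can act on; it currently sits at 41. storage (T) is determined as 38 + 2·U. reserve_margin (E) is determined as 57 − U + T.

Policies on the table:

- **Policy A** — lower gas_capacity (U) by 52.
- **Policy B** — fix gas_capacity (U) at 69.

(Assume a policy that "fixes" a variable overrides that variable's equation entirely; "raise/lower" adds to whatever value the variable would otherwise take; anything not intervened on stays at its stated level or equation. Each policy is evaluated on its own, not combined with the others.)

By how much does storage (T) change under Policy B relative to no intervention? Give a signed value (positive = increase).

Baseline:
  U = 41
  T = 38 + 2·41 = 120
Policy B (U := 69):
  U = 69
  T = 38 + 2·69 = 176
Change in T: 176 − 120 = 56

56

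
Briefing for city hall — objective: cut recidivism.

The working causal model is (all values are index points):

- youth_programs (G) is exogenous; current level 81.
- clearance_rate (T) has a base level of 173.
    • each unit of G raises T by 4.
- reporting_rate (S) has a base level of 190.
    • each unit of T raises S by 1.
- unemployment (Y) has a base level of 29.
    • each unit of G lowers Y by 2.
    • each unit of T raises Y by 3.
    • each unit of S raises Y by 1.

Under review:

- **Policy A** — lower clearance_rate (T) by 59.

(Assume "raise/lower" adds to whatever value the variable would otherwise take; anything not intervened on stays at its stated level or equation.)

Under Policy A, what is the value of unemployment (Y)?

1809

Policy A (T − 59):
  G = 81
  T = 173 + 4·81 (−59 from intervention) = 438
  S = 190 + 438 = 628
  Y = 29 − 2·81 + 3·438 + 628 = 1809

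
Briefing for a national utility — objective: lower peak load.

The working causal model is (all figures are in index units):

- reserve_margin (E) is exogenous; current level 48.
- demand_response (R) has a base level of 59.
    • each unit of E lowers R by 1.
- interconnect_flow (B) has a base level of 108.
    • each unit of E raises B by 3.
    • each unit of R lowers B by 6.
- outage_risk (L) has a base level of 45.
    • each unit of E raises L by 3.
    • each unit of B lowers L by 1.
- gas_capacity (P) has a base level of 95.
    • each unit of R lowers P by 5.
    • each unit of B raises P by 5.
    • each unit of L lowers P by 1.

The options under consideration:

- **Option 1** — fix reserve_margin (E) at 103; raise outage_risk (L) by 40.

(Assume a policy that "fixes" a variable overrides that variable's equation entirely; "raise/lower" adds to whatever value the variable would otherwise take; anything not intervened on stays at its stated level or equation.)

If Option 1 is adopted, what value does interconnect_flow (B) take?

Option 1 (E := 103, L + 40):
  E = 103
  R = 59 − 103 = -44
  B = 108 + 3·103 − 6·(-44) = 681

681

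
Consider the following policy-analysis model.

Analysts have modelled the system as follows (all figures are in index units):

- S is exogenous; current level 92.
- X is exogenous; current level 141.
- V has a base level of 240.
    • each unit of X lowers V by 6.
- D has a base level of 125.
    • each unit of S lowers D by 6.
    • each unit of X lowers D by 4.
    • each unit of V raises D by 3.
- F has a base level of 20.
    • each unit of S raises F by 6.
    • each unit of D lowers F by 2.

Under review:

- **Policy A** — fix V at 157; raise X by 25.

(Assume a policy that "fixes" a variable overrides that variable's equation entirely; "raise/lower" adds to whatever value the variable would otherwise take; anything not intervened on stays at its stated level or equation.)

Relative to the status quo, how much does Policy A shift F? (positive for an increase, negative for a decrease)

-4378

Baseline:
  S = 92
  X = 141
  V = 240 − 6·141 = -606
  D = 125 − 6·92 − 4·141 + 3·(-606) = -2809
  F = 20 + 6·92 − 2·(-2809) = 6190
Policy A (V := 157, X + 25):
  S = 92
  X = 141 + 25 = 166
  V = 157
  D = 125 − 6·92 − 4·166 + 3·157 = -620
  F = 20 + 6·92 − 2·(-620) = 1812
Change in F: 1812 − 6190 = -4378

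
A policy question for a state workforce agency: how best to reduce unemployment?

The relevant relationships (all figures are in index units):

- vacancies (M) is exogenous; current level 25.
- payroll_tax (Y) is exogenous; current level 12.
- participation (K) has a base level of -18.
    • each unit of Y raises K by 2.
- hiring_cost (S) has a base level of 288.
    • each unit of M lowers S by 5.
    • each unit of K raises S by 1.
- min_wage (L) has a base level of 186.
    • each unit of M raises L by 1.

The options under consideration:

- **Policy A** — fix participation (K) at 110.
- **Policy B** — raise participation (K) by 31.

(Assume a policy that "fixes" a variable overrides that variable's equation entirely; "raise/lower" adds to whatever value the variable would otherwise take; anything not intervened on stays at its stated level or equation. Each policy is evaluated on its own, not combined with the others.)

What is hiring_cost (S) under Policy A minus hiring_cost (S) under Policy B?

73

Policy A (K := 110):
  M = 25
  Y = 12
  K = 110
  S = 288 − 5·25 + 110 = 273
Policy B (K + 31):
  M = 25
  Y = 12
  K = -18 + 2·12 (+31 from intervention) = 37
  S = 288 − 5·25 + 37 = 200
S: 273 − 200 = 73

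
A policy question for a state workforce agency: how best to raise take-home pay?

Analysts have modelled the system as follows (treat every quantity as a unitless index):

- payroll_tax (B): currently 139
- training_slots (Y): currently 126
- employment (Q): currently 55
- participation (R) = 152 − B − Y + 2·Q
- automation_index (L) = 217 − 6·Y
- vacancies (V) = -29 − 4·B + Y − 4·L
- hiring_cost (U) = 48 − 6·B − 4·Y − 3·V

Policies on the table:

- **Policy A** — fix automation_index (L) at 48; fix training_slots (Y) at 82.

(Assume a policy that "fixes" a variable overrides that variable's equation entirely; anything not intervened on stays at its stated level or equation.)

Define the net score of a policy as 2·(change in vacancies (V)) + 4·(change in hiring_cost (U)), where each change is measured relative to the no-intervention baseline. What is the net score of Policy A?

Baseline:
  B = 139
  Y = 126
  L = 217 − 6·126 = -539
  V = -29 − 4·139 + 126 − 4·(-539) = 1697
  U = 48 − 6·139 − 4·126 − 3·1697 = -6381
Policy A (L := 48, Y := 82):
  B = 139
  Y = 82
  L = 48
  V = -29 − 4·139 + 82 − 4·48 = -695
  U = 48 − 6·139 − 4·82 − 3·(-695) = 971
ΔV = -695 − 1697 = -2392; ΔU = 971 − (-6381) = 7352
Score = 2·(-2392) + 4·7352 = 24624

24624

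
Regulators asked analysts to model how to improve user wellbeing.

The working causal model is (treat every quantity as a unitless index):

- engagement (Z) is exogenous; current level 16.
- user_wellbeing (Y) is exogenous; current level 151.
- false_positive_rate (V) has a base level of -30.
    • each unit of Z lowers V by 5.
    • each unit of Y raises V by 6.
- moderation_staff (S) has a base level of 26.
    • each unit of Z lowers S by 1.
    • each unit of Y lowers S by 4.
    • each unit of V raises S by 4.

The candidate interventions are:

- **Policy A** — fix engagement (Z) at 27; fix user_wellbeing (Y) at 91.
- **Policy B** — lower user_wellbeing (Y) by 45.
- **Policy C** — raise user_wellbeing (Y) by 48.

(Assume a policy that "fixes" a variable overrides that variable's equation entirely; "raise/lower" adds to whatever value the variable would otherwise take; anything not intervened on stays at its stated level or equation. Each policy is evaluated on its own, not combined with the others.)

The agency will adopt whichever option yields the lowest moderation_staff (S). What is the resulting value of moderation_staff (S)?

1159

Policy A (Z := 27, Y := 91):
  Z = 27
  Y = 91
  V = -30 − 5·27 + 6·91 = 381
  S = 26 − 27 − 4·91 + 4·381 = 1159
Policy B (Y − 45):
  Z = 16
  Y = 151 − 45 = 106
  V = -30 − 5·16 + 6·106 = 526
  S = 26 − 16 − 4·106 + 4·526 = 1690
Policy C (Y + 48):
  Z = 16
  Y = 151 + 48 = 199
  V = -30 − 5·16 + 6·199 = 1084
  S = 26 − 16 − 4·199 + 4·1084 = 3550
Comparing — Policy A: S=1159, Policy B: S=1690, Policy C: S=3550. Lowest is 1159 (Policy A).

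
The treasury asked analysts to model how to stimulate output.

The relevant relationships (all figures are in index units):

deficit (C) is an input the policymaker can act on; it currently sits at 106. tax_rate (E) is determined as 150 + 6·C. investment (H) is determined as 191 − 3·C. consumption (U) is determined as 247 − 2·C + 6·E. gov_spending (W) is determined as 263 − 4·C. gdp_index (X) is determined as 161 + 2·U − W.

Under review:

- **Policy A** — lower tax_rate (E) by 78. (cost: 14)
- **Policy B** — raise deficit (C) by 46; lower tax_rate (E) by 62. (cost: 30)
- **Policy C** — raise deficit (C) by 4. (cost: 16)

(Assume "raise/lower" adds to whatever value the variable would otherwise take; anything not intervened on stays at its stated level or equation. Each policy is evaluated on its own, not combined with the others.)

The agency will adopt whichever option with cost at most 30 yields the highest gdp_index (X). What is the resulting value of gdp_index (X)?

Policy A (E − 78):
  C = 106
  E = 150 + 6·106 (−78 from intervention) = 708
  U = 247 − 2·106 + 6·708 = 4283
  W = 263 − 4·106 = -161
  X = 161 + 2·4283 − (-161) = 8888
Policy B (C + 46, E − 62):
  C = 106 + 46 = 152
  E = 150 + 6·152 (−62 from intervention) = 1000
  U = 247 − 2·152 + 6·1000 = 5943
  W = 263 − 4·152 = -345
  X = 161 + 2·5943 − (-345) = 12392
Policy C (C + 4):
  C = 106 + 4 = 110
  E = 150 + 6·110 = 810
  U = 247 − 2·110 + 6·810 = 4887
  W = 263 − 4·110 = -177
  X = 161 + 2·4887 − (-177) = 10112
Comparing — Policy A: X=8888, Policy B: X=12392, Policy C: X=10112. Highest is 12392 (Policy B).

12392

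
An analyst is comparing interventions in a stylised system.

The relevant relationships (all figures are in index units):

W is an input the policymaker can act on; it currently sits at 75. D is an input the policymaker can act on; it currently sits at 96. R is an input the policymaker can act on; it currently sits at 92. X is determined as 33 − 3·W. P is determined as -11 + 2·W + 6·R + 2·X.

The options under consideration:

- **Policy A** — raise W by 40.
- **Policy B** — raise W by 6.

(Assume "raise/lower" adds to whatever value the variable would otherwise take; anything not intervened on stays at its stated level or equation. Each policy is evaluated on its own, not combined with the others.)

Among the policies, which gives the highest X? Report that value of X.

-210

Policy A (W + 40):
  W = 75 + 40 = 115
  X = 33 − 3·115 = -312
Policy B (W + 6):
  W = 75 + 6 = 81
  X = 33 − 3·81 = -210
Comparing — Policy A: X=-312, Policy B: X=-210. Highest is -210 (Policy B).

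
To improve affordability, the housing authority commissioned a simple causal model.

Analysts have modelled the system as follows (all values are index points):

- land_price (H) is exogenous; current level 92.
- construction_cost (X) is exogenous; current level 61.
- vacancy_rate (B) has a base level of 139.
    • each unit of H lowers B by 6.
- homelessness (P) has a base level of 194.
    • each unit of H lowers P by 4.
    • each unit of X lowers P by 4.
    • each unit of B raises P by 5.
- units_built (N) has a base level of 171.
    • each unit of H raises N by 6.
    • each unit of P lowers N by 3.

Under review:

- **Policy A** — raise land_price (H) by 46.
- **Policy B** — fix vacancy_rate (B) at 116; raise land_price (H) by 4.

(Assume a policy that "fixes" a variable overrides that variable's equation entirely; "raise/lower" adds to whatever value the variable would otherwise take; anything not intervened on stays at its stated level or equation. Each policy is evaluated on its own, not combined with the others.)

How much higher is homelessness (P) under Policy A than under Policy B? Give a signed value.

-4193

Policy A (H + 46):
  H = 92 + 46 = 138
  X = 61
  B = 139 − 6·138 = -689
  P = 194 − 4·138 − 4·61 + 5·(-689) = -4047
Policy B (B := 116, H + 4):
  H = 92 + 4 = 96
  X = 61
  B = 116
  P = 194 − 4·96 − 4·61 + 5·116 = 146
P: -4047 − 146 = -4193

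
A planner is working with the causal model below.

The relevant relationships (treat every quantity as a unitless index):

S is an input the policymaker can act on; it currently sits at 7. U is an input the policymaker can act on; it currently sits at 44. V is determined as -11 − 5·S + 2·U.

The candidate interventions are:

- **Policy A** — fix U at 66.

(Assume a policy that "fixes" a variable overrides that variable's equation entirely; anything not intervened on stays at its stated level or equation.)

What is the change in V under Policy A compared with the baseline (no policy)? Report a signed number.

44

Baseline:
  S = 7
  U = 44
  V = -11 − 5·7 + 2·44 = 42
Policy A (U := 66):
  S = 7
  U = 66
  V = -11 − 5·7 + 2·66 = 86
Change in V: 86 − 42 = 44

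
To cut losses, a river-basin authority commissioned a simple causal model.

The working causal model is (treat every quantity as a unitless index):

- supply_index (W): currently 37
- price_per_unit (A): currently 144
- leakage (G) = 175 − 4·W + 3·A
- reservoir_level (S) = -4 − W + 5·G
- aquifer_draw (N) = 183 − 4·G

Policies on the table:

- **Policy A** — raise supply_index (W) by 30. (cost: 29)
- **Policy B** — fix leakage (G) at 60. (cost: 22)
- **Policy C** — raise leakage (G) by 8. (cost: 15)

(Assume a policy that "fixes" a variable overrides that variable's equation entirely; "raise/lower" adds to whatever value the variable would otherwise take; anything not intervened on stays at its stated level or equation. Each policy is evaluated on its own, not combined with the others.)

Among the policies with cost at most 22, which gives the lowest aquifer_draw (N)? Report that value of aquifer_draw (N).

-1685

Policy B (G := 60):
  W = 37
  A = 144
  G = 60
  N = 183 − 4·60 = -57
Policy C (G + 8):
  W = 37
  A = 144
  G = 175 − 4·37 + 3·144 (+8 from intervention) = 467
  N = 183 − 4·467 = -1685
Comparing — Policy B: N=-57, Policy C: N=-1685. Lowest is -1685 (Policy C).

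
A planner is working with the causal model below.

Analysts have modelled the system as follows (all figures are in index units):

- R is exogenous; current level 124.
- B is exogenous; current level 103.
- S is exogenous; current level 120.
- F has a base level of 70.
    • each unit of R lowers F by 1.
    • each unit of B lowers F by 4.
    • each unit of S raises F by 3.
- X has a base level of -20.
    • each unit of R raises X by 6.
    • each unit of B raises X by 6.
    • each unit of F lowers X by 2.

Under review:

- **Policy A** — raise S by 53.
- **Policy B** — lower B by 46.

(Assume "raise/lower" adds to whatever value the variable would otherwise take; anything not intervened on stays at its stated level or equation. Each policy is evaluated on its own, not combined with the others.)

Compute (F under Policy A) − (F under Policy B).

Policy A (S + 53):
  R = 124
  B = 103
  S = 120 + 53 = 173
  F = 70 − 124 − 4·103 + 3·173 = 53
Policy B (B − 46):
  R = 124
  B = 103 − 46 = 57
  S = 120
  F = 70 − 124 − 4·57 + 3·120 = 78
F: 53 − 78 = -25

-25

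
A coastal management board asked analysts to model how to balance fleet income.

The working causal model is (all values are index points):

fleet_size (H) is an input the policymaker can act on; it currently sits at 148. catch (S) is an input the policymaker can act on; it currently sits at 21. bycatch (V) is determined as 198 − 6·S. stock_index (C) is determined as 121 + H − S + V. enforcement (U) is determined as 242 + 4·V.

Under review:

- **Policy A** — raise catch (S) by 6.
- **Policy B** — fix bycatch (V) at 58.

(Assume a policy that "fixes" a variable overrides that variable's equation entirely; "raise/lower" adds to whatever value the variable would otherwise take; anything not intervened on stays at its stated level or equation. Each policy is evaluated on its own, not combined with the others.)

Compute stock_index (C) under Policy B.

Policy B (V := 58):
  H = 148
  S = 21
  V = 58
  C = 121 + 148 − 21 + 58 = 306

306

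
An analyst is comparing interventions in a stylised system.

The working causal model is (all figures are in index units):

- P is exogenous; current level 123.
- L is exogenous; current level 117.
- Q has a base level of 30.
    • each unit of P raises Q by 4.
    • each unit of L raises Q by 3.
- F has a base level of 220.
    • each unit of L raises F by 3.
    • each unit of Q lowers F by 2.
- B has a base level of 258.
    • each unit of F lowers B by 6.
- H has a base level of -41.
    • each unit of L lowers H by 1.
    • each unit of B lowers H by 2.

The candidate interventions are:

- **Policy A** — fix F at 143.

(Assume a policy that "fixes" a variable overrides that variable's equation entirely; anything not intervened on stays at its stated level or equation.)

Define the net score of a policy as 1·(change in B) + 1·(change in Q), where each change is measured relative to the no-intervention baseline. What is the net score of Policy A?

Baseline:
  P = 123
  L = 117
  Q = 30 + 4·123 + 3·117 = 873
  F = 220 + 3·117 − 2·873 = -1175
  B = 258 − 6·(-1175) = 7308
Policy A (F := 143):
  P = 123
  L = 117
  Q = 30 + 4·123 + 3·117 = 873
  F = 143
  B = 258 − 6·143 = -600
ΔB = -600 − 7308 = -7908; ΔQ = 873 − 873 = 0
Score = 1·(-7908) + 1·0 = -7908

-7908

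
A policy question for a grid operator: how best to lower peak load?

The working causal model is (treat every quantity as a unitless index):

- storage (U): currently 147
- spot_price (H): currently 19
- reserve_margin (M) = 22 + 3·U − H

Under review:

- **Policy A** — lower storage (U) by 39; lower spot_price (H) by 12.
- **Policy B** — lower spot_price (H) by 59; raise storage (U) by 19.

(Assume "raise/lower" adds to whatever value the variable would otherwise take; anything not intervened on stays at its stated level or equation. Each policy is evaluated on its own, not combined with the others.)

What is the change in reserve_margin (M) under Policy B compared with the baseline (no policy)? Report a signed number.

116

Baseline:
  U = 147
  H = 19
  M = 22 + 3·147 − 19 = 444
Policy B (H − 59, U + 19):
  U = 147 + 19 = 166
  H = 19 − 59 = -40
  M = 22 + 3·166 − (-40) = 560
Change in M: 560 − 444 = 116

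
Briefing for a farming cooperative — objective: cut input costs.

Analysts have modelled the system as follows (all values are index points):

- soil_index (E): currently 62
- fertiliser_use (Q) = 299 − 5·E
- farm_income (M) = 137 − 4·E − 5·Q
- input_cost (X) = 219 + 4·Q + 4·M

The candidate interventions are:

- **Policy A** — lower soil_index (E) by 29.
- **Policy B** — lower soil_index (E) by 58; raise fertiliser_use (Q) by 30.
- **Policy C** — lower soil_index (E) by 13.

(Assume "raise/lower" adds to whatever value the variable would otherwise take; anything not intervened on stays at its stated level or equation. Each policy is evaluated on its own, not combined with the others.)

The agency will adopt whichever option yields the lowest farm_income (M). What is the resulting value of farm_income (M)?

-1424

Policy A (E − 29):
  E = 62 − 29 = 33
  Q = 299 − 5·33 = 134
  M = 137 − 4·33 − 5·134 = -665
Policy B (E − 58, Q + 30):
  E = 62 − 58 = 4
  Q = 299 − 5·4 (+30 from intervention) = 309
  M = 137 − 4·4 − 5·309 = -1424
Policy C (E − 13):
  E = 62 − 13 = 49
  Q = 299 − 5·49 = 54
  M = 137 − 4·49 − 5·54 = -329
Comparing — Policy A: M=-665, Policy B: M=-1424, Policy C: M=-329. Lowest is -1424 (Policy B).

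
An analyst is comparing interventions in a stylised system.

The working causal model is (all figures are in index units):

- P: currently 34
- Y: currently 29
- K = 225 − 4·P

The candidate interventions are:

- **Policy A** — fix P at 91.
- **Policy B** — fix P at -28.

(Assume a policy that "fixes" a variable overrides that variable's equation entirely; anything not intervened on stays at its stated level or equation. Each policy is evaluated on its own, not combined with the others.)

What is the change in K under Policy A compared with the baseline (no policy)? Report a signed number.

Baseline:
  P = 34
  K = 225 − 4·34 = 89
Policy A (P := 91):
  P = 91
  K = 225 − 4·91 = -139
Change in K: -139 − 89 = -228

-228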